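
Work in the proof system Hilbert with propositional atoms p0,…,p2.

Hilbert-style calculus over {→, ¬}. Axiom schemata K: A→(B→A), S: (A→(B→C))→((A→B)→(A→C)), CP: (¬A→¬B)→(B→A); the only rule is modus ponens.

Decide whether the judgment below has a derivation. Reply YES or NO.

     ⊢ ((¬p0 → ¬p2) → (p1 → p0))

Search for a countermodel by truth-table:
  v=000: Γ:[] Δ:[((¬p0 → ¬p2) → (p1 → p0))=T] refutes=False
  v=001: Γ:[] Δ:[((¬p0 → ¬p2) → (p1 → p0))=T] refutes=False
  v=010: Γ:[] Δ:[((¬p0 → ¬p2) → (p1 → p0))=F] refutes=True  ← countermodel

Result: NO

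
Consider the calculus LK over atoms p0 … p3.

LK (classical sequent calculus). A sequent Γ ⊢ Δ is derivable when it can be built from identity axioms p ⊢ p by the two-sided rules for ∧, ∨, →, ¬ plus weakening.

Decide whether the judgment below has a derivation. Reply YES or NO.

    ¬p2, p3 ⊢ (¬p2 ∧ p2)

Truth-table refutation:
  v=0000: Γ:[¬p2=T, p3=F] Δ:[(¬p2 ∧ p2)=F] refutes=False
  v=0001: Γ:[¬p2=T, p3=T] Δ:[(¬p2 ∧ p2)=F] refutes=True  ← countermodel

Result: NO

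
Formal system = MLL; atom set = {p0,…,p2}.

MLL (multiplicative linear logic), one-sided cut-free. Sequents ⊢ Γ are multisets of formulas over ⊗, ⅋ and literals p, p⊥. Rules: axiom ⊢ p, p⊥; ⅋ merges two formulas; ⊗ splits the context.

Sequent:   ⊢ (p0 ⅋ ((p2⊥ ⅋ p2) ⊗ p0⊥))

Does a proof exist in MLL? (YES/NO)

Proof tree:
[⅋]  ⊢ (p0 ⅋ ((p2⊥ ⅋ p2) ⊗ p0⊥))
  [⊗]  ⊢ p0, ((p2⊥ ⅋ p2) ⊗ p0⊥)
    [⅋]  ⊢ (p2⊥ ⅋ p2)
      [Ax]  ⊢ p2, p2⊥
    [Ax]  ⊢ p0, p0⊥

Result: YES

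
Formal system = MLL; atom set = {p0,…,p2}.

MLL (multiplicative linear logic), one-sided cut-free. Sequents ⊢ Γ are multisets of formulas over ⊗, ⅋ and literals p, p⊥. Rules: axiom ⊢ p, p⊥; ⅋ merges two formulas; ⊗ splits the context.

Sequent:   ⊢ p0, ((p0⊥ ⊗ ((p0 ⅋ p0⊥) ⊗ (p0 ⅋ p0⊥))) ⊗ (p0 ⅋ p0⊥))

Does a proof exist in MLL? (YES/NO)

Derivation (root first):
[⊗]  ⊢ p0, ((p0⊥ ⊗ ((p0 ⅋ p0⊥) ⊗ (p0 ⅋ p0⊥))) ⊗ (p0 ⅋ p0⊥))
  [⊗]  ⊢ p0, (p0⊥ ⊗ ((p0 ⅋ p0⊥) ⊗ (p0 ⅋ p0⊥)))
    [Ax]  ⊢ p0, p0⊥
    [⊗]  ⊢ ((p0 ⅋ p0⊥) ⊗ (p0 ⅋ p0⊥))
      [⅋]  ⊢ (p0 ⅋ p0⊥)
        [Ax]  ⊢ p0, p0⊥
      [⅋]  ⊢ (p0 ⅋ p0⊥)
        [Ax]  ⊢ p0, p0⊥
  [⅋]  ⊢ (p0 ⅋ p0⊥)
    [Ax]  ⊢ p0, p0⊥

Result: YES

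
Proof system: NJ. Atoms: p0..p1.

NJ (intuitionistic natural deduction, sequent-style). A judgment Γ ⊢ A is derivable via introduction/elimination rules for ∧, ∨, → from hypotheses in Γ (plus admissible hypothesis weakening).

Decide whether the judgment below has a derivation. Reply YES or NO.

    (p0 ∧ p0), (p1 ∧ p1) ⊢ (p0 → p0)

Proof tree:
[Wk] (p0 ∧ p0), (p1 ∧ p1) ⊢ (p0 → p0)
  [Wk] (p0 ∧ p0) ⊢ (p0 → p0)
    [→I]  ⊢ (p0 → p0)
      [Ax] p0 ⊢ p0

Result: YES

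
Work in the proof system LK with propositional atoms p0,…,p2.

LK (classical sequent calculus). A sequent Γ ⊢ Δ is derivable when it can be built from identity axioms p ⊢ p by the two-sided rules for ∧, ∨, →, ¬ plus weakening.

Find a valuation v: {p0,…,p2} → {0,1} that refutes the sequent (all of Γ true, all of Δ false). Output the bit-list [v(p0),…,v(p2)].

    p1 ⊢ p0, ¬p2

Enumerate valuations to refute Γ ⊢ Δ:
  v=000: Γ:[p1=F] Δ:[p0=F, ¬p2=T] refutes=False
  v=001: Γ:[p1=F] Δ:[p0=F, ¬p2=F] refutes=False
  v=010: Γ:[p1=T] Δ:[p0=F, ¬p2=T] refutes=False
  v=011: Γ:[p1=T] Δ:[p0=F, ¬p2=F] refutes=True  ← countermodel

Result: [0, 1, 1]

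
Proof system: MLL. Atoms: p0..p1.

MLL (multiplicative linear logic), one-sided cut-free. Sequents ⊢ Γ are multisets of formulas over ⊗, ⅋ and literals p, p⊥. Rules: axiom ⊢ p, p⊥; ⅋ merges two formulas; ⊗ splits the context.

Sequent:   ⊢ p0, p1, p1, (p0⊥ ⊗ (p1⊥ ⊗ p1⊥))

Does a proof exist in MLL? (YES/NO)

Derivation trace:
[⊗]  ⊢ p0, p1, p1, (p0⊥ ⊗ (p1⊥ ⊗ p1⊥))
  [Ax]  ⊢ p0, p0⊥
  [⊗]  ⊢ p1, p1, (p1⊥ ⊗ p1⊥)
    [Ax]  ⊢ p1, p1⊥
    [Ax]  ⊢ p1, p1⊥

Result: YES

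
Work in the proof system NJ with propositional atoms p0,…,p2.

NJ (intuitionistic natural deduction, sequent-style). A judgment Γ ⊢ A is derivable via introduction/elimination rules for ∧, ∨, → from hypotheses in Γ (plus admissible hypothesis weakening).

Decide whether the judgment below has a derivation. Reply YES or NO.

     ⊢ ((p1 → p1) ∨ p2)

Derivation (root first):
[∨I₁]  ⊢ ((p1 → p1) ∨ p2)
  [→I]  ⊢ (p1 → p1)
    [Ax] p1 ⊢ p1

Result: YES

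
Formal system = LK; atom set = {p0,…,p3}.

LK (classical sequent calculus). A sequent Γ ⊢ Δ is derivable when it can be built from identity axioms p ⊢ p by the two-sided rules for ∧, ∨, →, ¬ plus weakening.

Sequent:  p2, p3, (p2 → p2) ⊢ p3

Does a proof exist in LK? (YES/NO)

Derivation trace:
[→L] p2, p3, (p2 → p2) ⊢ p3
  [Ax] p2 ⊢ p2
  [WL] p3, p2 ⊢ p3
    [Ax] p3 ⊢ p3

Result: YES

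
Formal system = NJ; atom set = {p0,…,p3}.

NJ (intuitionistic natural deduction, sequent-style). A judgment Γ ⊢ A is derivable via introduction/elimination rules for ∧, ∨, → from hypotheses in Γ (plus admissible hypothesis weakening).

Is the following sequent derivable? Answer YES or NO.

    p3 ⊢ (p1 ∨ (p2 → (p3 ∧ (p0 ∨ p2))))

Derivation trace:
[∨I₂] p3 ⊢ (p1 ∨ (p2 → (p3 ∧ (p0 ∨ p2))))
  [→I] p3 ⊢ (p2 → (p3 ∧ (p0 ∨ p2)))
    [∧I] p2, p3 ⊢ (p3 ∧ (p0 ∨ p2))
      [Ax] p3 ⊢ p3
      [∨I₂] p2 ⊢ (p0 ∨ p2)
        [Ax] p2 ⊢ p2

Result: YES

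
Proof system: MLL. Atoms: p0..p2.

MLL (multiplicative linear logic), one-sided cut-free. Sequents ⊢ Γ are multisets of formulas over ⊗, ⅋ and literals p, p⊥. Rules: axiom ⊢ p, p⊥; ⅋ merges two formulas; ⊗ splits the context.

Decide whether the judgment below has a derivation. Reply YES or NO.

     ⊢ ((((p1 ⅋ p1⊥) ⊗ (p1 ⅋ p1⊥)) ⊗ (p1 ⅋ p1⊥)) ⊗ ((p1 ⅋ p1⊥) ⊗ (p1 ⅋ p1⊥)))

Derivation trace:
[⊗]  ⊢ ((((p1 ⅋ p1⊥) ⊗ (p1 ⅋ p1⊥)) ⊗ (p1 ⅋ p1⊥)) ⊗ ((p1 ⅋ p1⊥) ⊗ (p1 ⅋ p1⊥)))
  [⊗]  ⊢ (((p1 ⅋ p1⊥) ⊗ (p1 ⅋ p1⊥)) ⊗ (p1 ⅋ p1⊥))
    [⊗]  ⊢ ((p1 ⅋ p1⊥) ⊗ (p1 ⅋ p1⊥))
      [⅋]  ⊢ (p1 ⅋ p1⊥)
        [Ax]  ⊢ p1, p1⊥
      [⅋]  ⊢ (p1 ⅋ p1⊥)
        [Ax]  ⊢ p1, p1⊥
    [⅋]  ⊢ (p1 ⅋ p1⊥)
      [Ax]  ⊢ p1, p1⊥
  [⊗]  ⊢ ((p1 ⅋ p1⊥) ⊗ (p1 ⅋ p1⊥))
    [⅋]  ⊢ (p1 ⅋ p1⊥)
      [Ax]  ⊢ p1, p1⊥
    [⅋]  ⊢ (p1 ⅋ p1⊥)
      [Ax]  ⊢ p1, p1⊥

Result: YES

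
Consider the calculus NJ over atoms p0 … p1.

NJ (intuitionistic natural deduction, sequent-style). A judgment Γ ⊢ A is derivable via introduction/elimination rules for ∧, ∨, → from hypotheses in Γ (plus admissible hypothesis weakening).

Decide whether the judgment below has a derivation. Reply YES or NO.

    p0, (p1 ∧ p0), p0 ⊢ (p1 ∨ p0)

Proof tree:
[Wk] p0, (p1 ∧ p0), p0 ⊢ (p1 ∨ p0)
  [Wk] p0, (p1 ∧ p0) ⊢ (p1 ∨ p0)
    [∨I₂] p0 ⊢ (p1 ∨ p0)
      [Ax] p0 ⊢ p0

Result: YES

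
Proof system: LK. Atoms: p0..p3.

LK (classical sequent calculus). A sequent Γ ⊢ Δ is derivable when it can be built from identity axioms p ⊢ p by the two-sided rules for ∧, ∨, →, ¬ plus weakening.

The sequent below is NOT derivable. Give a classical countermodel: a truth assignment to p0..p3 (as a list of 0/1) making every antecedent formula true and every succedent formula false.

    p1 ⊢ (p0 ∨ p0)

Enumerate valuations to refute Γ ⊢ Δ:
  v=0000: Γ:[p1=F] Δ:[(p0 ∨ p0)=F] refutes=False
  v=0001: Γ:[p1=F] Δ:[(p0 ∨ p0)=F] refutes=False
  v=0010: Γ:[p1=F] Δ:[(p0 ∨ p0)=F] refutes=False
  v=0011: Γ:[p1=F] Δ:[(p0 ∨ p0)=F] refutes=False
  v=0100: Γ:[p1=T] Δ:[(p0 ∨ p0)=F] refutes=True  ← countermodel

Result: [0, 1, 0, 0]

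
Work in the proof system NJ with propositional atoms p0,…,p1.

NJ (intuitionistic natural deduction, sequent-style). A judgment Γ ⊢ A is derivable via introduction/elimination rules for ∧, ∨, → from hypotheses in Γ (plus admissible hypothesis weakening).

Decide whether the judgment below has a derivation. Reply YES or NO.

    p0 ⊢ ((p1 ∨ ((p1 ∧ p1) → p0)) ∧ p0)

Derivation trace:
[∧I] p0 ⊢ ((p1 ∨ ((p1 ∧ p1) → p0)) ∧ p0)
  [∨I₂] p0 ⊢ (p1 ∨ ((p1 ∧ p1) → p0))
    [→I] p0 ⊢ ((p1 ∧ p1) → p0)
      [Wk] p0, (p1 ∧ p1) ⊢ p0
        [Ax] p0 ⊢ p0
  [Ax] p0 ⊢ p0

Result: YES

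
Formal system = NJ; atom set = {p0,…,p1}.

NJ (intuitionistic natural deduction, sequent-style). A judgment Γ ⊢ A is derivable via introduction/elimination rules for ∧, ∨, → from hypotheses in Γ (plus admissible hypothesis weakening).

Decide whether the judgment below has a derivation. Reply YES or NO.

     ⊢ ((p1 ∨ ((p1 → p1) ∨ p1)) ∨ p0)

Derivation (root first):
[∨I₁]  ⊢ ((p1 ∨ ((p1 → p1) ∨ p1)) ∨ p0)
  [∨I₂]  ⊢ (p1 ∨ ((p1 → p1) ∨ p1))
    [∨I₁]  ⊢ ((p1 → p1) ∨ p1)
      [→I]  ⊢ (p1 → p1)
        [Ax] p1 ⊢ p1

Result: YES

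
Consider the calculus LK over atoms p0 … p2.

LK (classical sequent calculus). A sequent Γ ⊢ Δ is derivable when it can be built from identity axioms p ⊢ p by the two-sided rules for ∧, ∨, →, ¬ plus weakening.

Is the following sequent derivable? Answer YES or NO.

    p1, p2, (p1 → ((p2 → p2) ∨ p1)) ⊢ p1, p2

Derivation trace:
[→L] p1, p2, (p1 → ((p2 → p2) ∨ p1)) ⊢ p1, p2
  [WL] p1, p2 ⊢ p1
    [Ax] p1 ⊢ p1
  [∨L] p2, ((p2 → p2) ∨ p1) ⊢ p1, p2
    [→L] p2, (p2 → p2) ⊢ p2
      [Ax] p2 ⊢ p2
      [Ax] p2 ⊢ p2
    [Ax] p1 ⊢ p1

Result: YES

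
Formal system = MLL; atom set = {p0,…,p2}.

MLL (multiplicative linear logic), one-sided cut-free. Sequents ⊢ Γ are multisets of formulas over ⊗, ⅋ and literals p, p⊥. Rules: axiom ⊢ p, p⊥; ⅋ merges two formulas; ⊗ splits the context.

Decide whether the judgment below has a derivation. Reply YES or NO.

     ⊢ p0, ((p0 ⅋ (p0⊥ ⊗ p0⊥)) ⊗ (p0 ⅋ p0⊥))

Derivation (root first):
[⊗]  ⊢ p0, ((p0 ⅋ (p0⊥ ⊗ p0⊥)) ⊗ (p0 ⅋ p0⊥))
  [⅋]  ⊢ p0, (p0 ⅋ (p0⊥ ⊗ p0⊥))
    [⊗]  ⊢ p0, p0, (p0⊥ ⊗ p0⊥)
      [Ax]  ⊢ p0, p0⊥
      [Ax]  ⊢ p0, p0⊥
  [⅋]  ⊢ (p0 ⅋ p0⊥)
    [Ax]  ⊢ p0, p0⊥

Result: YES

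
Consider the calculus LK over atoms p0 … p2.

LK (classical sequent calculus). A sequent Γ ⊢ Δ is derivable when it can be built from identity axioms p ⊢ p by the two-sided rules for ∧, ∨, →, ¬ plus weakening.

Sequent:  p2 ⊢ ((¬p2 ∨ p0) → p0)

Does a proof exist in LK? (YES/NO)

Derivation trace:
[→R] p2 ⊢ ((¬p2 ∨ p0) → p0)
  [∨L] p2, (¬p2 ∨ p0) ⊢ p0
    [¬L] p2, ¬p2 ⊢ 
      [Ax] p2 ⊢ p2
    [Ax] p0 ⊢ p0

Result: YES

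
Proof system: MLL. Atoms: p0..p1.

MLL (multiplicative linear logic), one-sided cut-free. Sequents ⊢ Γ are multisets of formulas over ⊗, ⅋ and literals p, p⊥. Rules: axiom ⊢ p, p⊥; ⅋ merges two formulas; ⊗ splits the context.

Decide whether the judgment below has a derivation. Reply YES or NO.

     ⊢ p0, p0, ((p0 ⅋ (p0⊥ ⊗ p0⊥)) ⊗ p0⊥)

Derivation trace:
[⊗]  ⊢ p0, p0, ((p0 ⅋ (p0⊥ ⊗ p0⊥)) ⊗ p0⊥)
  [⅋]  ⊢ p0, (p0 ⅋ (p0⊥ ⊗ p0⊥))
    [⊗]  ⊢ p0, p0, (p0⊥ ⊗ p0⊥)
      [Ax]  ⊢ p0, p0⊥
      [Ax]  ⊢ p0, p0⊥
  [Ax]  ⊢ p0, p0⊥

Result: YES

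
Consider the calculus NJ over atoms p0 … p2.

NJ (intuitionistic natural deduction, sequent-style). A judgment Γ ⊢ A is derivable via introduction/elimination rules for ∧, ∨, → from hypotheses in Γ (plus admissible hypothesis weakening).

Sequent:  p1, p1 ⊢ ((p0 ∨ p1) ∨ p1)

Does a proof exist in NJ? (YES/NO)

Derivation trace:
[∨I₁] p1, p1 ⊢ ((p0 ∨ p1) ∨ p1)
  [Wk] p1, p1 ⊢ (p0 ∨ p1)
    [∨I₂] p1 ⊢ (p0 ∨ p1)
      [Ax] p1 ⊢ p1

Result: YES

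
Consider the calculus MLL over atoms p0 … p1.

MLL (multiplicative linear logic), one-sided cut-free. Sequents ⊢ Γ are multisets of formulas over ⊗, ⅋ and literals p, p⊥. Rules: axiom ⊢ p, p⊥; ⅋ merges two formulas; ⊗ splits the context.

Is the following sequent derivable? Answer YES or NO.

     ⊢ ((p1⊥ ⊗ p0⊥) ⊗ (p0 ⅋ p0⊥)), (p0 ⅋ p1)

Proof tree:
[⅋]  ⊢ ((p1⊥ ⊗ p0⊥) ⊗ (p0 ⅋ p0⊥)), (p0 ⅋ p1)
  [⊗]  ⊢ p1, p0, ((p1⊥ ⊗ p0⊥) ⊗ (p0 ⅋ p0⊥))
    [⊗]  ⊢ p1, p0, (p1⊥ ⊗ p0⊥)
      [Ax]  ⊢ p1, p1⊥
      [Ax]  ⊢ p0, p0⊥
    [⅋]  ⊢ (p0 ⅋ p0⊥)
      [Ax]  ⊢ p0, p0⊥

Result: YES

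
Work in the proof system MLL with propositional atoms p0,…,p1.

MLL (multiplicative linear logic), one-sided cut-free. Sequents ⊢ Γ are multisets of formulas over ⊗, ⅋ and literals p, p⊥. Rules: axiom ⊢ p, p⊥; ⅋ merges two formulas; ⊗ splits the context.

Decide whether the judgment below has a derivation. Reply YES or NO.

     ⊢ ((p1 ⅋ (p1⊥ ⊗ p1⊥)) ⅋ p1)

Proof tree:
[⅋]  ⊢ ((p1 ⅋ (p1⊥ ⊗ p1⊥)) ⅋ p1)
  [⅋]  ⊢ p1, (p1 ⅋ (p1⊥ ⊗ p1⊥))
    [⊗]  ⊢ p1, p1, (p1⊥ ⊗ p1⊥)
      [Ax]  ⊢ p1, p1⊥
      [Ax]  ⊢ p1, p1⊥

Result: YES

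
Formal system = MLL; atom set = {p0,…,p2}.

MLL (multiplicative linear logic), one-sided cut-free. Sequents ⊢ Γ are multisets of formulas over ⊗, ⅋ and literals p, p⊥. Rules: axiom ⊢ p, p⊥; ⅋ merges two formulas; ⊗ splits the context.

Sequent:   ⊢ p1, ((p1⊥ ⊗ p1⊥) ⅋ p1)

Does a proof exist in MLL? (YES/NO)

Derivation (root first):
[⅋]  ⊢ p1, ((p1⊥ ⊗ p1⊥) ⅋ p1)
  [⊗]  ⊢ p1, p1, (p1⊥ ⊗ p1⊥)
    [Ax]  ⊢ p1, p1⊥
    [Ax]  ⊢ p1, p1⊥

Result: YES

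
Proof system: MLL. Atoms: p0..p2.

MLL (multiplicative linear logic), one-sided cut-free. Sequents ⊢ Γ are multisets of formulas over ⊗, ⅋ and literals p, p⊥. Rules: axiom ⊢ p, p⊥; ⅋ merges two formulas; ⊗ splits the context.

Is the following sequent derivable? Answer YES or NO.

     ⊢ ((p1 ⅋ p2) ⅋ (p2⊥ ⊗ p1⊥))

Derivation (root first):
[⅋]  ⊢ ((p1 ⅋ p2) ⅋ (p2⊥ ⊗ p1⊥))
  [⅋]  ⊢ (p2⊥ ⊗ p1⊥), (p1 ⅋ p2)
    [⊗]  ⊢ p2, p1, (p2⊥ ⊗ p1⊥)
      [Ax]  ⊢ p2, p2⊥
      [Ax]  ⊢ p1, p1⊥

Result: YES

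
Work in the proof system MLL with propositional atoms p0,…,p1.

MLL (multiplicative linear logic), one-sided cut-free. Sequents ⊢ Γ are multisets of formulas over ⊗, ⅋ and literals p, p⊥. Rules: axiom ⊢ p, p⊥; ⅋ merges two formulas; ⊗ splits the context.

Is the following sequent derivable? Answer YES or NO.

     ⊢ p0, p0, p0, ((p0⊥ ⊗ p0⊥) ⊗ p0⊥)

Derivation trace:
[⊗]  ⊢ p0, p0, p0, ((p0⊥ ⊗ p0⊥) ⊗ p0⊥)
  [⊗]  ⊢ p0, p0, (p0⊥ ⊗ p0⊥)
    [Ax]  ⊢ p0, p0⊥
    [Ax]  ⊢ p0, p0⊥
  [Ax]  ⊢ p0, p0⊥

Result: YES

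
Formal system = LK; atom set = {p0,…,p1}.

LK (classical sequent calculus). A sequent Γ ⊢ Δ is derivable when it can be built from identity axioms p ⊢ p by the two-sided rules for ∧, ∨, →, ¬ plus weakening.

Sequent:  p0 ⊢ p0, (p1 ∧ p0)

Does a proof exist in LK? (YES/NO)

Derivation trace:
[∧R] p0 ⊢ p0, (p1 ∧ p0)
  [WR] p0 ⊢ p0, p1
    [Ax] p0 ⊢ p0
  [Ax] p0 ⊢ p0

Result: YES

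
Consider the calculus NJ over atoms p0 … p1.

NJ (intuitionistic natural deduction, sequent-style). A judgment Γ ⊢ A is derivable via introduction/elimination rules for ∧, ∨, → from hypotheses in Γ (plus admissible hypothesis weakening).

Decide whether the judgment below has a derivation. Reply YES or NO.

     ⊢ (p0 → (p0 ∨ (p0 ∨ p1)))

Proof tree:
[→I]  ⊢ (p0 → (p0 ∨ (p0 ∨ p1)))
  [∨I₂] p0 ⊢ (p0 ∨ (p0 ∨ p1))
    [∨I₁] p0 ⊢ (p0 ∨ p1)
      [Ax] p0 ⊢ p0

Result: YES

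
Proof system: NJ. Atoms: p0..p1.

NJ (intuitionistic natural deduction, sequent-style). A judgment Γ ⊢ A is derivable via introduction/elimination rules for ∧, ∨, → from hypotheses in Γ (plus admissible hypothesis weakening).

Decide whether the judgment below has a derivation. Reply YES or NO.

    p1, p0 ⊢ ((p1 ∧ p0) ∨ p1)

Proof tree:
[∨I₁] p1, p0 ⊢ ((p1 ∧ p0) ∨ p1)
  [∧I] p1, p0 ⊢ (p1 ∧ p0)
    [Ax] p1 ⊢ p1
    [Ax] p0 ⊢ p0

Result: YES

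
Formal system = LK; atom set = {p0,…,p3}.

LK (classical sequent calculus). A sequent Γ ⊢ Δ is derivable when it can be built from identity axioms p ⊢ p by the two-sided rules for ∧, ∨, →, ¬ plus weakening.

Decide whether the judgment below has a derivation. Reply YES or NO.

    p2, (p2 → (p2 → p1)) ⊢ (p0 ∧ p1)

Enumerate valuations to refute Γ ⊢ Δ:
  v=0000: Γ:[p2=F, (p2 → (p2 → p1))=T] Δ:[(p0 ∧ p1)=F] refutes=False
  v=0001: Γ:[p2=F, (p2 → (p2 → p1))=T] Δ:[(p0 ∧ p1)=F] refutes=False
  v=0010: Γ:[p2=T, (p2 → (p2 → p1))=F] Δ:[(p0 ∧ p1)=F] refutes=False
  v=0011: Γ:[p2=T, (p2 → (p2 → p1))=F] Δ:[(p0 ∧ p1)=F] refutes=False
  v=0100: Γ:[p2=F, (p2 → (p2 → p1))=T] Δ:[(p0 ∧ p1)=F] refutes=False
  v=0101: Γ:[p2=F, (p2 → (p2 → p1))=T] Δ:[(p0 ∧ p1)=F] refutes=False
  v=0110: Γ:[p2=T, (p2 → (p2 → p1))=T] Δ:[(p0 ∧ p1)=F] refutes=True  ← countermodel

Result: NO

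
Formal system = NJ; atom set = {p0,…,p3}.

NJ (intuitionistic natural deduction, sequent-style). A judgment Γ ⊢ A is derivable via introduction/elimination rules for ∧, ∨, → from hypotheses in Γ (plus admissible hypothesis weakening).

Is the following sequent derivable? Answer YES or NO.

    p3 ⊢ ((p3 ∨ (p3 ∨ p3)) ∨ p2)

Derivation (root first):
[∨I₁] p3 ⊢ ((p3 ∨ (p3 ∨ p3)) ∨ p2)
  [∨I₂] p3 ⊢ (p3 ∨ (p3 ∨ p3))
    [∨I₂] p3 ⊢ (p3 ∨ p3)
      [Ax] p3 ⊢ p3

Result: YES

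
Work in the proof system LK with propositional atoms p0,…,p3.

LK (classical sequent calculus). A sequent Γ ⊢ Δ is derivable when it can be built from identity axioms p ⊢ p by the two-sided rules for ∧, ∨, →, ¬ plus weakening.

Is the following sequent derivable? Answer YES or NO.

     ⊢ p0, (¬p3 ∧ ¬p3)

Enumerate valuations to refute Γ ⊢ Δ:
  v=0000: Γ:[] Δ:[p0=F, (¬p3 ∧ ¬p3)=T] refutes=False
  v=0001: Γ:[] Δ:[p0=F, (¬p3 ∧ ¬p3)=F] refutes=True  ← countermodel

Result: NO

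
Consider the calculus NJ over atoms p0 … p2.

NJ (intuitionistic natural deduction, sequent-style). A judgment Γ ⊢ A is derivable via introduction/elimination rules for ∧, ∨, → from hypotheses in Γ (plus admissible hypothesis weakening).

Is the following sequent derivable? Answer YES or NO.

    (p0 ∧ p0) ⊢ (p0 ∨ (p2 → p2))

Derivation (root first):
[∨I₂] (p0 ∧ p0) ⊢ (p0 ∨ (p2 → p2))
  [→I] (p0 ∧ p0) ⊢ (p2 → p2)
    [Wk] p2, (p0 ∧ p0) ⊢ p2
      [Ax] p2 ⊢ p2

Result: YES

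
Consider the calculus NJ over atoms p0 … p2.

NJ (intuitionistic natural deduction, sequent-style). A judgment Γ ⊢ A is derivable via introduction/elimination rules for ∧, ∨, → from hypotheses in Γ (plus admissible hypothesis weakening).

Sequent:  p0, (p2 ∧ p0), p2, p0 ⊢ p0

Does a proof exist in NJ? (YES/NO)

Derivation (root first):
[Wk] p0, (p2 ∧ p0), p2, p0 ⊢ p0
  [Wk] p0, (p2 ∧ p0), p2 ⊢ p0
    [Wk] p0, (p2 ∧ p0) ⊢ p0
      [Ax] p0 ⊢ p0

Result: YES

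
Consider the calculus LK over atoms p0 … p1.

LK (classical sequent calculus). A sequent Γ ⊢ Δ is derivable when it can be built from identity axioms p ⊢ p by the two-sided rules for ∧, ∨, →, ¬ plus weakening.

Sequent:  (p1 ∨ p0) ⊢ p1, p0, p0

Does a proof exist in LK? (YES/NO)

Proof tree:
[WR] (p1 ∨ p0) ⊢ p1, p0, p0
  [∨L] (p1 ∨ p0) ⊢ p1, p0
    [WR] p1 ⊢ p1, p1
      [Ax] p1 ⊢ p1
    [Ax] p0 ⊢ p0

Result: YES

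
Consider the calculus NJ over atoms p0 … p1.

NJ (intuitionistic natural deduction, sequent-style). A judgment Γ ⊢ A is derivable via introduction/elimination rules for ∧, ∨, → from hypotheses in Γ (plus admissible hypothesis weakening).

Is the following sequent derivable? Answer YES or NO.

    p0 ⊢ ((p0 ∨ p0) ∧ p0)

Derivation (root first):
[∧I] p0 ⊢ ((p0 ∨ p0) ∧ p0)
  [∨I₂] p0 ⊢ (p0 ∨ p0)
    [Ax] p0 ⊢ p0
  [Ax] p0 ⊢ p0

Result: YES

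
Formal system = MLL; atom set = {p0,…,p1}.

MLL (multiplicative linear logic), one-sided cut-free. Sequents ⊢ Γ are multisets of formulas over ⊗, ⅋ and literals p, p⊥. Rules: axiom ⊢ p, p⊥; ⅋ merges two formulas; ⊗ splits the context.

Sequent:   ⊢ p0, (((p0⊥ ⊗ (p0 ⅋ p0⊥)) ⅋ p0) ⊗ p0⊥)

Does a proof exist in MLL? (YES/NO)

Derivation (root first):
[⊗]  ⊢ p0, (((p0⊥ ⊗ (p0 ⅋ p0⊥)) ⅋ p0) ⊗ p0⊥)
  [⅋]  ⊢ ((p0⊥ ⊗ (p0 ⅋ p0⊥)) ⅋ p0)
    [⊗]  ⊢ p0, (p0⊥ ⊗ (p0 ⅋ p0⊥))
      [Ax]  ⊢ p0, p0⊥
      [⅋]  ⊢ (p0 ⅋ p0⊥)
        [Ax]  ⊢ p0, p0⊥
  [Ax]  ⊢ p0, p0⊥

Result: YES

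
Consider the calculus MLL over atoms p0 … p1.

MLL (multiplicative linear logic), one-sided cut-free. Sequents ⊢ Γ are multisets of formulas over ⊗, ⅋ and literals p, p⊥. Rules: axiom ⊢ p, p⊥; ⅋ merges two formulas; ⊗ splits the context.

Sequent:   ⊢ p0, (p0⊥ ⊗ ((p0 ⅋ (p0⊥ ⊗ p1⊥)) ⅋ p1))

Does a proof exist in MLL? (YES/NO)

Proof tree:
[⊗]  ⊢ p0, (p0⊥ ⊗ ((p0 ⅋ (p0⊥ ⊗ p1⊥)) ⅋ p1))
  [Ax]  ⊢ p0, p0⊥
  [⅋]  ⊢ ((p0 ⅋ (p0⊥ ⊗ p1⊥)) ⅋ p1)
    [⅋]  ⊢ p1, (p0 ⅋ (p0⊥ ⊗ p1⊥))
      [⊗]  ⊢ p0, p1, (p0⊥ ⊗ p1⊥)
        [Ax]  ⊢ p0, p0⊥
        [Ax]  ⊢ p1, p1⊥

Result: YES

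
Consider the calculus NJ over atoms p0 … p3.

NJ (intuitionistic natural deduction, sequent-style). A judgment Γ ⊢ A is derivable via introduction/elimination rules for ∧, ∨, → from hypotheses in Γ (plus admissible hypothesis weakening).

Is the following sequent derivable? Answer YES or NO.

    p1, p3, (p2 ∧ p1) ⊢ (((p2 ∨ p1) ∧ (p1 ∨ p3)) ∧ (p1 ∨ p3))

Derivation (root first):
[Wk] p1, p3, (p2 ∧ p1) ⊢ (((p2 ∨ p1) ∧ (p1 ∨ p3)) ∧ (p1 ∨ p3))
  [∧I] p1, p3 ⊢ (((p2 ∨ p1) ∧ (p1 ∨ p3)) ∧ (p1 ∨ p3))
    [∧I] p1, p3 ⊢ ((p2 ∨ p1) ∧ (p1 ∨ p3))
      [∨I₂] p1 ⊢ (p2 ∨ p1)
        [Ax] p1 ⊢ p1
      [∨I₂] p3 ⊢ (p1 ∨ p3)
        [Ax] p3 ⊢ p3
    [∨I₂] p3 ⊢ (p1 ∨ p3)
      [Ax] p3 ⊢ p3

Result: YES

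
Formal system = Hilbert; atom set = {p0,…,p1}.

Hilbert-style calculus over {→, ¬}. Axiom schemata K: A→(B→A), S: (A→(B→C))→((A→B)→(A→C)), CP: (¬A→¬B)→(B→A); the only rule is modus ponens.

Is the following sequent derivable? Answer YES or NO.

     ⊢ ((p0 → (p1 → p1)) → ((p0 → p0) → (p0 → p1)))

Search for a countermodel by truth-table:
  v=00: Γ:[] Δ:[((p0 → (p1 → p1)) → ((p0 → p0) → (p0 → p1)))=T] refutes=False
  v=01: Γ:[] Δ:[((p0 → (p1 → p1)) → ((p0 → p0) → (p0 → p1)))=T] refutes=False
  v=10: Γ:[] Δ:[((p0 → (p1 → p1)) → ((p0 → p0) → (p0 → p1)))=F] refutes=True  ← countermodel

Result: NO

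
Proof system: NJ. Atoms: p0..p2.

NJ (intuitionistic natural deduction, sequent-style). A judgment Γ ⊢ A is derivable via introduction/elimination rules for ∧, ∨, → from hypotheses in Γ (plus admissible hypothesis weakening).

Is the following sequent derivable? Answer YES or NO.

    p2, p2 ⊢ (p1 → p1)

Derivation (root first):
[Wk] p2, p2 ⊢ (p1 → p1)
  [Wk] p2 ⊢ (p1 → p1)
    [→I]  ⊢ (p1 → p1)
      [Ax] p1 ⊢ p1

Result: YES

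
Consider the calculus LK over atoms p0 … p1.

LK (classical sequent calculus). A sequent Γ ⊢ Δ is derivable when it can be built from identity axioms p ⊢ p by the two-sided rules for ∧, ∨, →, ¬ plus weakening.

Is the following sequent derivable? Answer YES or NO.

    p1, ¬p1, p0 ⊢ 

Proof tree:
[WL] p1, ¬p1, p0 ⊢ 
  [¬L] p1, ¬p1 ⊢ 
    [Ax] p1 ⊢ p1

Result: YES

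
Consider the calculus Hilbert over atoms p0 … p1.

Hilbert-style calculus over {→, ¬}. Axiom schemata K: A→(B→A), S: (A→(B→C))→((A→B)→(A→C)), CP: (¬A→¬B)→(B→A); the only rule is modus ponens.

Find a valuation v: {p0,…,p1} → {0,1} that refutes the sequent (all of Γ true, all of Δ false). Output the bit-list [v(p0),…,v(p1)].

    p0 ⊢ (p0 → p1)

Search for a countermodel by truth-table:
  v=00: Γ:[p0=F] Δ:[(p0 → p1)=T] refutes=False
  v=01: Γ:[p0=F] Δ:[(p0 → p1)=T] refutes=False
  v=10: Γ:[p0=T] Δ:[(p0 → p1)=F] refutes=True  ← countermodel

Result: [1, 0]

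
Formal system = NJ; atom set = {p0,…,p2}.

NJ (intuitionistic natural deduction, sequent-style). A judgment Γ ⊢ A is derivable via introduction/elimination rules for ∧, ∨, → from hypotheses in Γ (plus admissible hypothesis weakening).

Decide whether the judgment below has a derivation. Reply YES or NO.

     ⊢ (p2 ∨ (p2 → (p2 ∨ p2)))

Proof tree:
[∨I₂]  ⊢ (p2 ∨ (p2 → (p2 ∨ p2)))
  [→I]  ⊢ (p2 → (p2 ∨ p2))
    [∨I₂] p2 ⊢ (p2 ∨ p2)
      [Ax] p2 ⊢ p2

Result: YES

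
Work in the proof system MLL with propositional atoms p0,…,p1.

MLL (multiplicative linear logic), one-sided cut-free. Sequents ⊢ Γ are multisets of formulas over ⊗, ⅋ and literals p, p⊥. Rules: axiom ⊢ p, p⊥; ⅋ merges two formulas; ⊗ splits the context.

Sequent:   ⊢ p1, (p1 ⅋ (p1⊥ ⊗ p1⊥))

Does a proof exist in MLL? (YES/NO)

Proof tree:
[⅋]  ⊢ p1, (p1 ⅋ (p1⊥ ⊗ p1⊥))
  [⊗]  ⊢ p1, p1, (p1⊥ ⊗ p1⊥)
    [Ax]  ⊢ p1, p1⊥
    [Ax]  ⊢ p1, p1⊥

Result: YES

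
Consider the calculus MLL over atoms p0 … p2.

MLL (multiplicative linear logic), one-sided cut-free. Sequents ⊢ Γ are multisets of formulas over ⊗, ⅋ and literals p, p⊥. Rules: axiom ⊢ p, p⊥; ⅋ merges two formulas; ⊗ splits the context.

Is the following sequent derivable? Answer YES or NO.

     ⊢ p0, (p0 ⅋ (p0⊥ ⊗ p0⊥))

Proof tree:
[⅋]  ⊢ p0, (p0 ⅋ (p0⊥ ⊗ p0⊥))
  [⊗]  ⊢ p0, p0, (p0⊥ ⊗ p0⊥)
    [Ax]  ⊢ p0, p0⊥
    [Ax]  ⊢ p0, p0⊥

Result: YES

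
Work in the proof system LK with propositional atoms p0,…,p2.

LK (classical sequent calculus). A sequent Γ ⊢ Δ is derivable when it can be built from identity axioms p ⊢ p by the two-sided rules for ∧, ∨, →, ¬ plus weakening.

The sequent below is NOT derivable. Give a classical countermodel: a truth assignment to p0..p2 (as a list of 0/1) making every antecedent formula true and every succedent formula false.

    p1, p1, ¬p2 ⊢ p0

Enumerate valuations to refute Γ ⊢ Δ:
  v=000: Γ:[p1=F, p1=F, ¬p2=T] Δ:[p0=F] refutes=False
  v=001: Γ:[p1=F, p1=F, ¬p2=F] Δ:[p0=F] refutes=False
  v=010: Γ:[p1=T, p1=T, ¬p2=T] Δ:[p0=F] refutes=True  ← countermodel

Result: [0, 1, 0]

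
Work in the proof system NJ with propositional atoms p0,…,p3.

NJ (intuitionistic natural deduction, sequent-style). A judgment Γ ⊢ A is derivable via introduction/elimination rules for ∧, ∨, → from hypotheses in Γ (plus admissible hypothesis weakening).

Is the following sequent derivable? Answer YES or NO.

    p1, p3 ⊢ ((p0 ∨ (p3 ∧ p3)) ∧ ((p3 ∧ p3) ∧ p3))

Proof tree:
[∧I] p1, p3 ⊢ ((p0 ∨ (p3 ∧ p3)) ∧ ((p3 ∧ p3) ∧ p3))
  [∨I₂] p3 ⊢ (p0 ∨ (p3 ∧ p3))
    [∧I] p3 ⊢ (p3 ∧ p3)
      [Ax] p3 ⊢ p3
      [Ax] p3 ⊢ p3
  [Wk] p3, p1 ⊢ ((p3 ∧ p3) ∧ p3)
    [∧I] p3 ⊢ ((p3 ∧ p3) ∧ p3)
      [∧I] p3 ⊢ (p3 ∧ p3)
        [Ax] p3 ⊢ p3
        [Ax] p3 ⊢ p3
      [Ax] p3 ⊢ p3

Result: YES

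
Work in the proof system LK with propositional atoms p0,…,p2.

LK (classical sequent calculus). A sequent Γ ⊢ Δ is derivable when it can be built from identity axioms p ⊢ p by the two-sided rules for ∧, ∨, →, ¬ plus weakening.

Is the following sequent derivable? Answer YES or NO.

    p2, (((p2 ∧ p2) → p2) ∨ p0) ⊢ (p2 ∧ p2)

Derivation trace:
[∨L] p2, (((p2 ∧ p2) → p2) ∨ p0) ⊢ (p2 ∧ p2)
  [→L] p2, ((p2 ∧ p2) → p2) ⊢ (p2 ∧ p2)
    [∧R] p2 ⊢ (p2 ∧ p2)
      [Ax] p2 ⊢ p2
      [Ax] p2 ⊢ p2
    [∧R] p2 ⊢ (p2 ∧ p2)
      [Ax] p2 ⊢ p2
      [Ax] p2 ⊢ p2
  [WL] p2, p0 ⊢ (p2 ∧ p2)
    [∧R] p2 ⊢ (p2 ∧ p2)
      [Ax] p2 ⊢ p2
      [Ax] p2 ⊢ p2

Result: YES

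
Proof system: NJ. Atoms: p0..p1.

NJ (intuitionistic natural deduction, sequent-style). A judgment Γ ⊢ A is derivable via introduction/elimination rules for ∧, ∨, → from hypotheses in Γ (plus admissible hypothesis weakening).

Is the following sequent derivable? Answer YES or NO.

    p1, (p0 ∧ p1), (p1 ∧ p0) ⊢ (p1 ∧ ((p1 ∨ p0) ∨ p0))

Derivation trace:
[∧I] p1, (p0 ∧ p1), (p1 ∧ p0) ⊢ (p1 ∧ ((p1 ∨ p0) ∨ p0))
  [Wk] p1, (p0 ∧ p1) ⊢ p1
    [Ax] p1 ⊢ p1
  [Wk] p1, (p1 ∧ p0) ⊢ ((p1 ∨ p0) ∨ p0)
    [∨I₁] p1 ⊢ ((p1 ∨ p0) ∨ p0)
      [∨I₁] p1 ⊢ (p1 ∨ p0)
        [Ax] p1 ⊢ p1

Result: YES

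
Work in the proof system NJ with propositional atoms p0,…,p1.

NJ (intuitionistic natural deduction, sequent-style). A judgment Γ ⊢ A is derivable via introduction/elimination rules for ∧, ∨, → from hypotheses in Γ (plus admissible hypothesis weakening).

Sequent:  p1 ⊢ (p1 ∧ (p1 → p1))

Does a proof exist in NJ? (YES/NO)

Derivation trace:
[∧I] p1 ⊢ (p1 ∧ (p1 → p1))
  [Ax] p1 ⊢ p1
  [→I]  ⊢ (p1 → p1)
    [Ax] p1 ⊢ p1

Result: YES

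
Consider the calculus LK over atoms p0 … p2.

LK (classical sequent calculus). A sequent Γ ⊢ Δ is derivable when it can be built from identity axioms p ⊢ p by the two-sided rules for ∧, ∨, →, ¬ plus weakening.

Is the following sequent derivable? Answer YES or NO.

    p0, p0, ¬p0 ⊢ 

Derivation trace:
[¬L] p0, p0, ¬p0 ⊢ 
  [WL] p0, p0 ⊢ p0
    [Ax] p0 ⊢ p0

Result: YES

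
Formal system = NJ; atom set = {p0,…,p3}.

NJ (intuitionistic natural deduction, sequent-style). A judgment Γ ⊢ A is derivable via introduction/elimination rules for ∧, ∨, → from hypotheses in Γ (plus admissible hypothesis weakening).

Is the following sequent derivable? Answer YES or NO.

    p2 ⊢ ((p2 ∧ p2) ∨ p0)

Derivation trace:
[∨I₁] p2 ⊢ ((p2 ∧ p2) ∨ p0)
  [∧I] p2 ⊢ (p2 ∧ p2)
    [Ax] p2 ⊢ p2
    [Ax] p2 ⊢ p2

Result: YES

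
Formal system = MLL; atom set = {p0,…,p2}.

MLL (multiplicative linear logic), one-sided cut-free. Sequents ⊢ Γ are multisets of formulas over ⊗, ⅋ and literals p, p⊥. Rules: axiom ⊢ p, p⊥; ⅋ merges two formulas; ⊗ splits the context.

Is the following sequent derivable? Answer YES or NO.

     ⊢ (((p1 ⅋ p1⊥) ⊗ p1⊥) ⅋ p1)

Derivation trace:
[⅋]  ⊢ (((p1 ⅋ p1⊥) ⊗ p1⊥) ⅋ p1)
  [⊗]  ⊢ p1, ((p1 ⅋ p1⊥) ⊗ p1⊥)
    [⅋]  ⊢ (p1 ⅋ p1⊥)
      [Ax]  ⊢ p1, p1⊥
    [Ax]  ⊢ p1, p1⊥

Result: YES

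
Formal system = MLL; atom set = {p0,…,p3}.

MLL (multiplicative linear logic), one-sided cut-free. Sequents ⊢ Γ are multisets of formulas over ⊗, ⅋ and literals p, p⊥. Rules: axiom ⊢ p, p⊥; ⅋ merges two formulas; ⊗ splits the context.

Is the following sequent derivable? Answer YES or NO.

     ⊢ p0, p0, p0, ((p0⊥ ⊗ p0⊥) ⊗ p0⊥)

Proof tree:
[⊗]  ⊢ p0, p0, p0, ((p0⊥ ⊗ p0⊥) ⊗ p0⊥)
  [⊗]  ⊢ p0, p0, (p0⊥ ⊗ p0⊥)
    [Ax]  ⊢ p0, p0⊥
    [Ax]  ⊢ p0, p0⊥
  [Ax]  ⊢ p0, p0⊥

Result: YES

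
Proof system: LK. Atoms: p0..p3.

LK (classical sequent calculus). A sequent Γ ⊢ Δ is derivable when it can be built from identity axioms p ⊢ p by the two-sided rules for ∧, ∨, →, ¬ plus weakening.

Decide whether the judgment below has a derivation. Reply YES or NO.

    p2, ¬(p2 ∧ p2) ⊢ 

Derivation (root first):
[¬L] p2, ¬(p2 ∧ p2) ⊢ 
  [∧R] p2 ⊢ (p2 ∧ p2)
    [Ax] p2 ⊢ p2
    [Ax] p2 ⊢ p2

Result: YES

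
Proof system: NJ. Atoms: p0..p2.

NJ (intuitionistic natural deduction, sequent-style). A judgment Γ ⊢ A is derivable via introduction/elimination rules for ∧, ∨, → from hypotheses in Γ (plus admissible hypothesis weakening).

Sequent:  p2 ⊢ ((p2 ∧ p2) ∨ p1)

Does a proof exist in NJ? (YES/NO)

Proof tree:
[∨I₁] p2 ⊢ ((p2 ∧ p2) ∨ p1)
  [∧I] p2 ⊢ (p2 ∧ p2)
    [Ax] p2 ⊢ p2
    [Ax] p2 ⊢ p2

Result: YES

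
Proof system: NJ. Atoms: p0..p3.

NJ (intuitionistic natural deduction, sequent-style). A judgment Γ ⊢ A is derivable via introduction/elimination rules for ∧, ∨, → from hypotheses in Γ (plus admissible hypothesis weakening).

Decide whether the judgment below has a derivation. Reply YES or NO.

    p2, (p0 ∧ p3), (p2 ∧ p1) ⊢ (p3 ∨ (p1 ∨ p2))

Proof tree:
[Wk] p2, (p0 ∧ p3), (p2 ∧ p1) ⊢ (p3 ∨ (p1 ∨ p2))
  [∨I₂] p2, (p0 ∧ p3) ⊢ (p3 ∨ (p1 ∨ p2))
    [∨I₂] p2, (p0 ∧ p3) ⊢ (p1 ∨ p2)
      [Wk] p2, (p0 ∧ p3) ⊢ p2
        [Ax] p2 ⊢ p2

Result: YES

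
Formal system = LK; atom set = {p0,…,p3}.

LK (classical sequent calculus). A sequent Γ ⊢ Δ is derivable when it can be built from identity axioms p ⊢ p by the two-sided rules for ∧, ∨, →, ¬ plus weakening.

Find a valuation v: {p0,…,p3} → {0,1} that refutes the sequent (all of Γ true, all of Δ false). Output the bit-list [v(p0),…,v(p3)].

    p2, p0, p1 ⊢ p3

Search for a countermodel by truth-table:
  v=0000: Γ:[p2=F, p0=F, p1=F] Δ:[p3=F] refutes=False
  v=0001: Γ:[p2=F, p0=F, p1=F] Δ:[p3=T] refutes=False
  v=0010: Γ:[p2=T, p0=F, p1=F] Δ:[p3=F] refutes=False
  v=0011: Γ:[p2=T, p0=F, p1=F] Δ:[p3=T] refutes=False
  v=0100: Γ:[p2=F, p0=F, p1=T] Δ:[p3=F] refutes=False
  v=0101: Γ:[p2=F, p0=F, p1=T] Δ:[p3=T] refutes=False
  v=0110: Γ:[p2=T, p0=F, p1=T] Δ:[p3=F] refutes=False
  v=0111: Γ:[p2=T, p0=F, p1=T] Δ:[p3=T] refutes=False
  v=1000: Γ:[p2=F, p0=T, p1=F] Δ:[p3=F] refutes=False
  v=1001: Γ:[p2=F, p0=T, p1=F] Δ:[p3=T] refutes=False
  v=1010: Γ:[p2=T, p0=T, p1=F] Δ:[p3=F] refutes=False
  v=1011: Γ:[p2=T, p0=T, p1=F] Δ:[p3=T] refutes=False
  v=1100: Γ:[p2=F, p0=T, p1=T] Δ:[p3=F] refutes=False
  v=1101: Γ:[p2=F, p0=T, p1=T] Δ:[p3=T] refutes=False
  v=1110: Γ:[p2=T, p0=T, p1=T] Δ:[p3=F] refutes=True  ← countermodel

Result: [1, 1, 1, 0]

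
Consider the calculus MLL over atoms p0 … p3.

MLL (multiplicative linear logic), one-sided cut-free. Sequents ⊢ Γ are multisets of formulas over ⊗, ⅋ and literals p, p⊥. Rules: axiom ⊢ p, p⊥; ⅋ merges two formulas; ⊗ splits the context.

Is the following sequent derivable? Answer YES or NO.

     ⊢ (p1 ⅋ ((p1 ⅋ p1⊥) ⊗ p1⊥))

Proof tree:
[⅋]  ⊢ (p1 ⅋ ((p1 ⅋ p1⊥) ⊗ p1⊥))
  [⊗]  ⊢ p1, ((p1 ⅋ p1⊥) ⊗ p1⊥)
    [⅋]  ⊢ (p1 ⅋ p1⊥)
      [Ax]  ⊢ p1, p1⊥
    [Ax]  ⊢ p1, p1⊥

Result: YES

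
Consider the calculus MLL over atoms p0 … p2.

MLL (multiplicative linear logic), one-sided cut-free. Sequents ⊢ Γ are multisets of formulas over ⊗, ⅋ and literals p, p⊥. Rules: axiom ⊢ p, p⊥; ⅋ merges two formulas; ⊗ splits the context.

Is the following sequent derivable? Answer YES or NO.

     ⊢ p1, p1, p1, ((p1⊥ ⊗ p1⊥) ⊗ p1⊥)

Derivation (root first):
[⊗]  ⊢ p1, p1, p1, ((p1⊥ ⊗ p1⊥) ⊗ p1⊥)
  [⊗]  ⊢ p1, p1, (p1⊥ ⊗ p1⊥)
    [Ax]  ⊢ p1, p1⊥
    [Ax]  ⊢ p1, p1⊥
  [Ax]  ⊢ p1, p1⊥

Result: YES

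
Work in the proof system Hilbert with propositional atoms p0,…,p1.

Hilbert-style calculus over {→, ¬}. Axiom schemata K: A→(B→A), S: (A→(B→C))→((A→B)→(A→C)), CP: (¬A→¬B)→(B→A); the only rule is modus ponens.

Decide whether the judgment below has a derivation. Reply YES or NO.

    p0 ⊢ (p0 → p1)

Search for a countermodel by truth-table:
  v=00: Γ:[p0=F] Δ:[(p0 → p1)=T] refutes=False
  v=01: Γ:[p0=F] Δ:[(p0 → p1)=T] refutes=False
  v=10: Γ:[p0=T] Δ:[(p0 → p1)=F] refutes=True  ← countermodel

Result: NO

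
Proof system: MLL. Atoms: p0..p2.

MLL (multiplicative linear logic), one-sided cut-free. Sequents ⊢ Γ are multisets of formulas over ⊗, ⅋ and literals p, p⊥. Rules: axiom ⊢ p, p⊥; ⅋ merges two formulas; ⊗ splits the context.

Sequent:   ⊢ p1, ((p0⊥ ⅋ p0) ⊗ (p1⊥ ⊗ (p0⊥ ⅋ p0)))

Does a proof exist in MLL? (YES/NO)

Derivation trace:
[⊗]  ⊢ p1, ((p0⊥ ⅋ p0) ⊗ (p1⊥ ⊗ (p0⊥ ⅋ p0)))
  [⅋]  ⊢ (p0⊥ ⅋ p0)
    [Ax]  ⊢ p0, p0⊥
  [⊗]  ⊢ p1, (p1⊥ ⊗ (p0⊥ ⅋ p0))
    [Ax]  ⊢ p1, p1⊥
    [⅋]  ⊢ (p0⊥ ⅋ p0)
      [Ax]  ⊢ p0, p0⊥

Result: YES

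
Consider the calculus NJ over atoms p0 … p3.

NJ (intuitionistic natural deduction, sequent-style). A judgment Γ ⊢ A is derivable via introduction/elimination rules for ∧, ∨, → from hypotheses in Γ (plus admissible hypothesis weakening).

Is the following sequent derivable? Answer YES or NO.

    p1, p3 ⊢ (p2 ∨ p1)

Proof tree:
[∨I₂] p1, p3 ⊢ (p2 ∨ p1)
  [Wk] p1, p3 ⊢ p1
    [Ax] p1 ⊢ p1

Result: YES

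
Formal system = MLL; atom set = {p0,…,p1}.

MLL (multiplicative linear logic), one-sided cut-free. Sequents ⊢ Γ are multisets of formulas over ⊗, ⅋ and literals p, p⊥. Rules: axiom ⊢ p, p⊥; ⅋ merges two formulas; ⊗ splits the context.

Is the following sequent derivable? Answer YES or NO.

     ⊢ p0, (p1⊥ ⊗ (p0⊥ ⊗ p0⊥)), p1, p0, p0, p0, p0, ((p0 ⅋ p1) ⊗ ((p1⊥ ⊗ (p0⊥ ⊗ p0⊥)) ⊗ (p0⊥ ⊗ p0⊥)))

Proof tree:
[⊗]  ⊢ p0, (p1⊥ ⊗ (p0⊥ ⊗ p0⊥)), p1, p0, p0, p0, p0, ((p0 ⅋ p1) ⊗ ((p1⊥ ⊗ (p0⊥ ⊗ p0⊥)) ⊗ (p0⊥ ⊗ p0⊥)))
  [⅋]  ⊢ p0, (p1⊥ ⊗ (p0⊥ ⊗ p0⊥)), (p0 ⅋ p1)
    [⊗]  ⊢ p1, p0, p0, (p1⊥ ⊗ (p0⊥ ⊗ p0⊥))
      [Ax]  ⊢ p1, p1⊥
      [⊗]  ⊢ p0, p0, (p0⊥ ⊗ p0⊥)
        [Ax]  ⊢ p0, p0⊥
        [Ax]  ⊢ p0, p0⊥
  [⊗]  ⊢ p1, p0, p0, p0, p0, ((p1⊥ ⊗ (p0⊥ ⊗ p0⊥)) ⊗ (p0⊥ ⊗ p0⊥))
    [⊗]  ⊢ p1, p0, p0, (p1⊥ ⊗ (p0⊥ ⊗ p0⊥))
      [Ax]  ⊢ p1, p1⊥
      [⊗]  ⊢ p0, p0, (p0⊥ ⊗ p0⊥)
        [Ax]  ⊢ p0, p0⊥
        [Ax]  ⊢ p0, p0⊥
    [⊗]  ⊢ p0, p0, (p0⊥ ⊗ p0⊥)
      [Ax]  ⊢ p0, p0⊥
      [Ax]  ⊢ p0, p0⊥

Result: YES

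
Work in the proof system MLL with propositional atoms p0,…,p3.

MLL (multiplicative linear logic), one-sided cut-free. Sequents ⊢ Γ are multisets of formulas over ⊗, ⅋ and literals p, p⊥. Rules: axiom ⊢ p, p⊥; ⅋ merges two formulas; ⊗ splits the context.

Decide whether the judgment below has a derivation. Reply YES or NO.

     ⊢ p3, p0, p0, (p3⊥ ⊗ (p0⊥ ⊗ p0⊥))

Derivation trace:
[⊗]  ⊢ p3, p0, p0, (p3⊥ ⊗ (p0⊥ ⊗ p0⊥))
  [Ax]  ⊢ p3, p3⊥
  [⊗]  ⊢ p0, p0, (p0⊥ ⊗ p0⊥)
    [Ax]  ⊢ p0, p0⊥
    [Ax]  ⊢ p0, p0⊥

Result: YES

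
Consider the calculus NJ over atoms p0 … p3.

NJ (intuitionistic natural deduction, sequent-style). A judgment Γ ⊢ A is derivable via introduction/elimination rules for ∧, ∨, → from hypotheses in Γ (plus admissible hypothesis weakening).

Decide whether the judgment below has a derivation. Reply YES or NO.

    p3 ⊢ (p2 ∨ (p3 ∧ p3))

Derivation trace:
[∨I₂] p3 ⊢ (p2 ∨ (p3 ∧ p3))
  [∧I] p3 ⊢ (p3 ∧ p3)
    [Ax] p3 ⊢ p3
    [Ax] p3 ⊢ p3

Result: YES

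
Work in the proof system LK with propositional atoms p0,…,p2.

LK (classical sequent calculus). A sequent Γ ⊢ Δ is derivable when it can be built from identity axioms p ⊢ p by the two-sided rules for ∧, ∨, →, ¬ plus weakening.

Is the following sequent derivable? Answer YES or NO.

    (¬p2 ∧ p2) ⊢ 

Derivation trace:
[∧L] (¬p2 ∧ p2) ⊢ 
  [¬L] p2, ¬p2 ⊢ 
    [Ax] p2 ⊢ p2

Result: YES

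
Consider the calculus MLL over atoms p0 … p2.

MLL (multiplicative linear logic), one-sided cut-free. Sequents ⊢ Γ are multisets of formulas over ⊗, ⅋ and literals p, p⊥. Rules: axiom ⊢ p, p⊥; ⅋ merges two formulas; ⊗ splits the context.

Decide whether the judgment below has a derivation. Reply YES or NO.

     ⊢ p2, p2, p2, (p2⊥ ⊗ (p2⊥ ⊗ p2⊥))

Derivation (root first):
[⊗]  ⊢ p2, p2, p2, (p2⊥ ⊗ (p2⊥ ⊗ p2⊥))
  [Ax]  ⊢ p2, p2⊥
  [⊗]  ⊢ p2, p2, (p2⊥ ⊗ p2⊥)
    [Ax]  ⊢ p2, p2⊥
    [Ax]  ⊢ p2, p2⊥

Result: YES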